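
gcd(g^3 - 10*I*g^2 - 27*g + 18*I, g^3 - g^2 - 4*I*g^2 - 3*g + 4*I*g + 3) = g^2 - 4*I*g - 3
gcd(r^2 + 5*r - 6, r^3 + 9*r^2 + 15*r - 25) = r - 1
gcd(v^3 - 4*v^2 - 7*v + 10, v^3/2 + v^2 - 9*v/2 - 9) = v + 2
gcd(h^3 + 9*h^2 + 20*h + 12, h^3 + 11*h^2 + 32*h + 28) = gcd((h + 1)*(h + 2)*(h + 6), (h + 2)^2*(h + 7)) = h + 2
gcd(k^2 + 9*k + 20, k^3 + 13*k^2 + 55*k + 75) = k + 5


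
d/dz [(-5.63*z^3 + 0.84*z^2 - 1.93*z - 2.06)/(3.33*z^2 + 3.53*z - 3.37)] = (-18.7479*z^4 - 39.7478*z^3 + 66.3114*z^2 + 8.058*z + 13.7759)/(11.0889*z^4 + 23.5098*z^3 - 9.9833*z^2 - 23.7922*z + 11.3569)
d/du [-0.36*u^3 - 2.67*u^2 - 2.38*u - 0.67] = -1.08*u^2 - 5.34*u - 2.38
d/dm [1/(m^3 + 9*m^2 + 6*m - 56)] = 3*(-m^2 - 6*m - 2)/(m^3 + 9*m^2 + 6*m - 56)^2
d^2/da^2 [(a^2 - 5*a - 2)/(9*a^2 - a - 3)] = 2*(-396*a^3 - 405*a^2 - 351*a - 32)/(729*a^6 - 243*a^5 - 702*a^4 + 161*a^3 + 234*a^2 - 27*a - 27)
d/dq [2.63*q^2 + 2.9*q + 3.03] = 5.26*q + 2.9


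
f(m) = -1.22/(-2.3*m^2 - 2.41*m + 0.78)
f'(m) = -1.22*(4.6*m + 2.41)/(-2.3*m^2 - 2.41*m + 0.78)^2 = (-5.612*m - 2.9402)/(2.3*m^2 + 2.41*m - 0.78)^2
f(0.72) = 0.57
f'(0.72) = -1.51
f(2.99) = 0.05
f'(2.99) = -0.03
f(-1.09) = -1.81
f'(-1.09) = 6.99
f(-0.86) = -1.06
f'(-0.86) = 1.42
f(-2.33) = 0.20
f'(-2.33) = 0.27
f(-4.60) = 0.03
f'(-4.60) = 0.02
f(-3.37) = 0.07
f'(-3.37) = 0.05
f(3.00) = 0.04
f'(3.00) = -0.03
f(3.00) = 0.04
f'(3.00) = -0.03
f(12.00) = 0.00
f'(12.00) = -0.00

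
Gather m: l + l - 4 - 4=2*l - 8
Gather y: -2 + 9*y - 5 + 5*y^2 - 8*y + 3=5*y^2 + y - 4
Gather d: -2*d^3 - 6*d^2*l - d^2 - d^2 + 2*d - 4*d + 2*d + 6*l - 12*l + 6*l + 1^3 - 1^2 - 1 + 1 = -2*d^3 + d^2*(-6*l - 2)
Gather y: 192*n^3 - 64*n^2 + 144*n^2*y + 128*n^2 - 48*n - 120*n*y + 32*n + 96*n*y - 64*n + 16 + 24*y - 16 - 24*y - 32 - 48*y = 192*n^3 + 64*n^2 - 80*n + y*(144*n^2 - 24*n - 48) - 32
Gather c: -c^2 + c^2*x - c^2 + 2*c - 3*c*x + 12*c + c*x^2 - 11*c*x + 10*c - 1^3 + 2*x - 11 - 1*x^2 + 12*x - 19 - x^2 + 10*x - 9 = c^2*(x - 2) + c*(x^2 - 14*x + 24) - 2*x^2 + 24*x - 40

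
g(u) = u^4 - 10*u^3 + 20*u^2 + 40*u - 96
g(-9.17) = 16000.87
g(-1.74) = -43.20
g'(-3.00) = -458.00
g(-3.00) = 315.00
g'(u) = 4*u^3 - 30*u^2 + 40*u + 40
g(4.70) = -16.46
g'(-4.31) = -1009.93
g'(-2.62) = -342.67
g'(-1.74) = -141.50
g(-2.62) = 163.46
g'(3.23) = -8.99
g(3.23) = 13.72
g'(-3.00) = -458.00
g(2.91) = 15.05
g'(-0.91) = -24.26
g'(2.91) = 0.93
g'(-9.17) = -5933.85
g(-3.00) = 315.00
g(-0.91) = -107.62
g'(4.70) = -19.41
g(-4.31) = 1248.82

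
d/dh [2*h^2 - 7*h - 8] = 4*h - 7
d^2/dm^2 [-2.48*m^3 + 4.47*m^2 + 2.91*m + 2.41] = 8.94 - 14.88*m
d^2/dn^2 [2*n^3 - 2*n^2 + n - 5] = 12*n - 4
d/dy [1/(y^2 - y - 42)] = (1 - 2*y)/(-y^2 + y + 42)^2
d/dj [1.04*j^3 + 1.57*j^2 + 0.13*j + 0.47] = 3.12*j^2 + 3.14*j + 0.13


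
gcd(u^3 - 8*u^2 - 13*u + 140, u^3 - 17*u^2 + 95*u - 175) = u^2 - 12*u + 35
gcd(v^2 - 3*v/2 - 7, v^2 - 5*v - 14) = v + 2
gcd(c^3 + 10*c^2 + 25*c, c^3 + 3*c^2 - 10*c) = c^2 + 5*c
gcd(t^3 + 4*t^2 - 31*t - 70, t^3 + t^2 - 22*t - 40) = t^2 - 3*t - 10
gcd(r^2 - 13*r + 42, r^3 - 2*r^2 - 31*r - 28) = r - 7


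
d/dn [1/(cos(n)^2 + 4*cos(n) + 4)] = 2*sin(n)/(cos(n) + 2)^3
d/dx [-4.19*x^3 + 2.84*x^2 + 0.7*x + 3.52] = -12.57*x^2 + 5.68*x + 0.7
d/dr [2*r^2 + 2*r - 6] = 4*r + 2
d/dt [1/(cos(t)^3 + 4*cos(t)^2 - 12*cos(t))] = (3*sin(t) - 12*sin(t)/cos(t)^2 + 8*tan(t))/((cos(t) - 2)^2*(cos(t) + 6)^2)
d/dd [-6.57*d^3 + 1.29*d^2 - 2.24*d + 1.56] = -19.71*d^2 + 2.58*d - 2.24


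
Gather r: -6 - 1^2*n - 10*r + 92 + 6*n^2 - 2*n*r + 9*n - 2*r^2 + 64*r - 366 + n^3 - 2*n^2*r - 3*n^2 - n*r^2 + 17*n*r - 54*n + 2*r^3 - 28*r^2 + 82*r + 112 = n^3 + 3*n^2 - 46*n + 2*r^3 + r^2*(-n - 30) + r*(-2*n^2 + 15*n + 136) - 168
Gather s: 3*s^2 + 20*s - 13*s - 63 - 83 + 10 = 3*s^2 + 7*s - 136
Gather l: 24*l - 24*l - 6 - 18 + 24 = 0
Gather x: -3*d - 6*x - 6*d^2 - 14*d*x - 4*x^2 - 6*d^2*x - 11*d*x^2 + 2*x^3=-6*d^2 - 3*d + 2*x^3 + x^2*(-11*d - 4) + x*(-6*d^2 - 14*d - 6)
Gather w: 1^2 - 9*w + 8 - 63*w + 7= 16 - 72*w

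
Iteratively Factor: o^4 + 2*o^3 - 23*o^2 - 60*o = (o + 3)*(o^3 - o^2 - 20*o) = o*(o + 3)*(o^2 - o - 20) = o*(o - 5)*(o + 3)*(o + 4)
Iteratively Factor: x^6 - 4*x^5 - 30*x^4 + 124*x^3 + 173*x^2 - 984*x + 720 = (x - 3)*(x^5 - x^4 - 33*x^3 + 25*x^2 + 248*x - 240) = (x - 3)^2*(x^4 + 2*x^3 - 27*x^2 - 56*x + 80) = (x - 5)*(x - 3)^2*(x^3 + 7*x^2 + 8*x - 16) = (x - 5)*(x - 3)^2*(x + 4)*(x^2 + 3*x - 4) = (x - 5)*(x - 3)^2*(x + 4)^2*(x - 1)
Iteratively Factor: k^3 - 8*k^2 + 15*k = (k - 5)*(k^2 - 3*k) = k*(k - 5)*(k - 3)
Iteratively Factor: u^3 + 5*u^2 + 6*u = (u)*(u^2 + 5*u + 6) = u*(u + 3)*(u + 2)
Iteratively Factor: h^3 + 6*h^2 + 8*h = (h + 4)*(h^2 + 2*h) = (h + 2)*(h + 4)*(h)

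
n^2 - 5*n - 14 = (n - 7)*(n + 2)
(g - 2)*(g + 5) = g^2 + 3*g - 10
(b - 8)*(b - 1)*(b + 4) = b^3 - 5*b^2 - 28*b + 32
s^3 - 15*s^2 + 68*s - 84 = (s - 7)*(s - 6)*(s - 2)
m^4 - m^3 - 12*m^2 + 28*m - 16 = (m - 2)^2*(m - 1)*(m + 4)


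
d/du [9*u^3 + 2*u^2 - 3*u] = 27*u^2 + 4*u - 3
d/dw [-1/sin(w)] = cos(w)/sin(w)^2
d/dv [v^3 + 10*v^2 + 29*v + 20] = 3*v^2 + 20*v + 29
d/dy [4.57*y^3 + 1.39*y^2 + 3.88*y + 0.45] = 13.71*y^2 + 2.78*y + 3.88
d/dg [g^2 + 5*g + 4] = 2*g + 5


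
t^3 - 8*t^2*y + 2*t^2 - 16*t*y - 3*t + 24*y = (t - 1)*(t + 3)*(t - 8*y)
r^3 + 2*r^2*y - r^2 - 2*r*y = r*(r - 1)*(r + 2*y)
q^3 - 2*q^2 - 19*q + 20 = (q - 5)*(q - 1)*(q + 4)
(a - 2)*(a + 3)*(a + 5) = a^3 + 6*a^2 - a - 30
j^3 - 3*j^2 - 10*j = j*(j - 5)*(j + 2)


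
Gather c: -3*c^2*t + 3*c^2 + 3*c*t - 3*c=c^2*(3 - 3*t) + c*(3*t - 3)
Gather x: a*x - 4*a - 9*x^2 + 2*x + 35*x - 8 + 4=-4*a - 9*x^2 + x*(a + 37) - 4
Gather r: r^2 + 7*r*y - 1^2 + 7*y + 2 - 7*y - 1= r^2 + 7*r*y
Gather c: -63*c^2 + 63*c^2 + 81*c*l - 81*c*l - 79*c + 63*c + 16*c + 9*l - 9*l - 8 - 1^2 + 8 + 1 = 0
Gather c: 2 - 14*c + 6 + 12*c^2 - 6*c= 12*c^2 - 20*c + 8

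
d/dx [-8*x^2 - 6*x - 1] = -16*x - 6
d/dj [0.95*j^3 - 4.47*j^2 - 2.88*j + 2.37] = 2.85*j^2 - 8.94*j - 2.88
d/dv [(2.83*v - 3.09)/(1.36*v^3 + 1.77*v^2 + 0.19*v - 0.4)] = (-7.6976*v^3 + 7.5981*v^2 + 10.9386*v - 0.5449)/(1.8496*v^6 + 4.8144*v^5 + 3.6497*v^4 - 0.4154*v^3 - 1.3799*v^2 - 0.152*v + 0.16)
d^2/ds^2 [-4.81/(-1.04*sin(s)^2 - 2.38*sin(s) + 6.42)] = (-20.809984*sin(s)^4 - 35.717136*sin(s)^3 - 124.49242*sin(s)^2 - 2.06060399999999*sin(s) + 118.722344)/(1.04*sin(s)^2 + 2.38*sin(s) - 6.42)^3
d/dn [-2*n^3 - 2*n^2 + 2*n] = -6*n^2 - 4*n + 2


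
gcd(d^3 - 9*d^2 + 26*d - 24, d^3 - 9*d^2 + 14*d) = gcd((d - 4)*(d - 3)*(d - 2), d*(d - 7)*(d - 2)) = d - 2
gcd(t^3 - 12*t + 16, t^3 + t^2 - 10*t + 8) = t^2 + 2*t - 8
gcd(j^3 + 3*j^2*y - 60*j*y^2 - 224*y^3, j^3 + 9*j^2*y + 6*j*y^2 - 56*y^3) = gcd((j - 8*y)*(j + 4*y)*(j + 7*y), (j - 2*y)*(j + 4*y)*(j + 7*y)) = j^2 + 11*j*y + 28*y^2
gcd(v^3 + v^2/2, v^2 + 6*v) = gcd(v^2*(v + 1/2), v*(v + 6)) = v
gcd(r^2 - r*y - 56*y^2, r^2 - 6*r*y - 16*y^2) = -r + 8*y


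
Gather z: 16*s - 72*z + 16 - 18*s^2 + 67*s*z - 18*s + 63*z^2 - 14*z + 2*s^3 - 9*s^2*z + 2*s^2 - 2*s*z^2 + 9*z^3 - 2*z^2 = 2*s^3 - 16*s^2 - 2*s + 9*z^3 + z^2*(61 - 2*s) + z*(-9*s^2 + 67*s - 86) + 16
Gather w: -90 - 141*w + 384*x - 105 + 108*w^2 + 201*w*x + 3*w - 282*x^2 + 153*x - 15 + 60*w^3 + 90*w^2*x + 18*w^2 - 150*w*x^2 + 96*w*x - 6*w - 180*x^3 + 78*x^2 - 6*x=60*w^3 + w^2*(90*x + 126) + w*(-150*x^2 + 297*x - 144) - 180*x^3 - 204*x^2 + 531*x - 210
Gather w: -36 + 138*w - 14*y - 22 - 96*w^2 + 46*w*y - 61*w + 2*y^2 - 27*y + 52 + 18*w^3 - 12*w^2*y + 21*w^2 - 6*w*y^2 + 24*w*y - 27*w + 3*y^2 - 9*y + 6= 18*w^3 + w^2*(-12*y - 75) + w*(-6*y^2 + 70*y + 50) + 5*y^2 - 50*y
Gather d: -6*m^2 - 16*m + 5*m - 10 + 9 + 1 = -6*m^2 - 11*m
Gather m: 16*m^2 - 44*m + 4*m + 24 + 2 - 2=16*m^2 - 40*m + 24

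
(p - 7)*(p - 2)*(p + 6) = p^3 - 3*p^2 - 40*p + 84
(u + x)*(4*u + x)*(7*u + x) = 28*u^3 + 39*u^2*x + 12*u*x^2 + x^3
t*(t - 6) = t^2 - 6*t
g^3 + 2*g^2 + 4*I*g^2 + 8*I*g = g*(g + 2)*(g + 4*I)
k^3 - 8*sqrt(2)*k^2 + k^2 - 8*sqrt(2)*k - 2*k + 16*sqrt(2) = (k - 1)*(k + 2)*(k - 8*sqrt(2))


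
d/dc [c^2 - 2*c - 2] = 2*c - 2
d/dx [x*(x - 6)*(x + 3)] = 3*x^2 - 6*x - 18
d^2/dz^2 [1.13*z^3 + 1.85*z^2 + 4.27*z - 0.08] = 6.78*z + 3.7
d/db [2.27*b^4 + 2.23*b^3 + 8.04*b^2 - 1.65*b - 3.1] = 9.08*b^3 + 6.69*b^2 + 16.08*b - 1.65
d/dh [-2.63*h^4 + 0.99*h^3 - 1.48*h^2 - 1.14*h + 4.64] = -10.52*h^3 + 2.97*h^2 - 2.96*h - 1.14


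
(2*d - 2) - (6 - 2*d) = 4*d - 8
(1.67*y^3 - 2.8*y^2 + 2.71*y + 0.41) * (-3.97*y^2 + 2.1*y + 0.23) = -6.6299*y^5 + 14.623*y^4 - 16.2546*y^3 + 3.4193*y^2 + 1.4843*y + 0.0943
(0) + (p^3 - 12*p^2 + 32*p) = p^3 - 12*p^2 + 32*p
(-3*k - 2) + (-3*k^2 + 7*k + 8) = -3*k^2 + 4*k + 6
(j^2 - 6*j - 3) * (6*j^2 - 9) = 6*j^4 - 36*j^3 - 27*j^2 + 54*j + 27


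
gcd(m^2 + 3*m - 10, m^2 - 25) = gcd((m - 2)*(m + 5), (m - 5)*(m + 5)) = m + 5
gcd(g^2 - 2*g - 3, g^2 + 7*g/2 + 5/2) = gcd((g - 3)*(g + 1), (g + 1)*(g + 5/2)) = g + 1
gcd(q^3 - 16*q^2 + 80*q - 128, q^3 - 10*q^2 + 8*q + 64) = q^2 - 12*q + 32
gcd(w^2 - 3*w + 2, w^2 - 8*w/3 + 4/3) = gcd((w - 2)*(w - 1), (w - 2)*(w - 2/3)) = w - 2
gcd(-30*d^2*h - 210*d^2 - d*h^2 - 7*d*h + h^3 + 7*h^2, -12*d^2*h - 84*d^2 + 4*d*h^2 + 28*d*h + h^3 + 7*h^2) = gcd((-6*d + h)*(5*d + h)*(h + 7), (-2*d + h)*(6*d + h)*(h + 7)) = h + 7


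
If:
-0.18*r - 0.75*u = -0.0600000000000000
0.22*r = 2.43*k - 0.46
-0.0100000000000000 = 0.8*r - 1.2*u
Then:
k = 0.20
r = 0.08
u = 0.06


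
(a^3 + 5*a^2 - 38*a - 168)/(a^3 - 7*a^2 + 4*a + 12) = (a^2 + 11*a + 28)/(a^2 - a - 2)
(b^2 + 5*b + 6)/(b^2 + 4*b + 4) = (b + 3)/(b + 2)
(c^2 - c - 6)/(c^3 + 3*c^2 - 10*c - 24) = 1/(c + 4)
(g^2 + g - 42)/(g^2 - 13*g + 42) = (g + 7)/(g - 7)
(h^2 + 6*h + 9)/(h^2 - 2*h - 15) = (h + 3)/(h - 5)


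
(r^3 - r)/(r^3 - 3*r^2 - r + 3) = r/(r - 3)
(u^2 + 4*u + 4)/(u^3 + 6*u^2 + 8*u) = (u + 2)/(u*(u + 4))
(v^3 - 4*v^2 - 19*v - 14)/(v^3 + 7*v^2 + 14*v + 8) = (v - 7)/(v + 4)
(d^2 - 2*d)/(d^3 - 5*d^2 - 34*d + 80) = d/(d^2 - 3*d - 40)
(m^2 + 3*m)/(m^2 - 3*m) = (m + 3)/(m - 3)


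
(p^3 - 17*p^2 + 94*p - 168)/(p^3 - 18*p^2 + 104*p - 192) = (p - 7)/(p - 8)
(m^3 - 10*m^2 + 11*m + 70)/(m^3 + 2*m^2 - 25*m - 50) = (m - 7)/(m + 5)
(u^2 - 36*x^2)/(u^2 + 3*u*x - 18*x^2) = (-u + 6*x)/(-u + 3*x)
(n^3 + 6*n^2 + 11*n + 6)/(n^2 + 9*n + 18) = (n^2 + 3*n + 2)/(n + 6)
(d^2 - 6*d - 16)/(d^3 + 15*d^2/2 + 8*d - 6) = 2*(d - 8)/(2*d^2 + 11*d - 6)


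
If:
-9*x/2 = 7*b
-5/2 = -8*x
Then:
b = -45/224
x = 5/16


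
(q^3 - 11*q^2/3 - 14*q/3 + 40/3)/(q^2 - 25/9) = 3*(q^2 - 2*q - 8)/(3*q + 5)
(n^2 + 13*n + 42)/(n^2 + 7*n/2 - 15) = 2*(n + 7)/(2*n - 5)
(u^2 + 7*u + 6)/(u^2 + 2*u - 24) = (u + 1)/(u - 4)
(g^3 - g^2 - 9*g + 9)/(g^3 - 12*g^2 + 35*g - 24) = (g + 3)/(g - 8)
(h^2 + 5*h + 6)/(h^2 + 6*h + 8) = (h + 3)/(h + 4)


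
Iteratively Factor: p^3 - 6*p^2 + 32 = (p - 4)*(p^2 - 2*p - 8) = (p - 4)^2*(p + 2)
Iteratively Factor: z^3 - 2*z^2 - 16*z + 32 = (z - 2)*(z^2 - 16) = (z - 2)*(z + 4)*(z - 4)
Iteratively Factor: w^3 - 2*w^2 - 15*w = (w + 3)*(w^2 - 5*w) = w*(w + 3)*(w - 5)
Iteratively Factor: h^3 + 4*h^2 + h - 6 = (h + 3)*(h^2 + h - 2) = (h - 1)*(h + 3)*(h + 2)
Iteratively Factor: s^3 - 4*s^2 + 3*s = (s - 3)*(s^2 - s) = s*(s - 3)*(s - 1)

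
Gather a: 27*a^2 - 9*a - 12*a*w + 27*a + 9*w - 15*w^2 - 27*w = 27*a^2 + a*(18 - 12*w) - 15*w^2 - 18*w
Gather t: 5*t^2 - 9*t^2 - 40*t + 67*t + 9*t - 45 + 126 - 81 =-4*t^2 + 36*t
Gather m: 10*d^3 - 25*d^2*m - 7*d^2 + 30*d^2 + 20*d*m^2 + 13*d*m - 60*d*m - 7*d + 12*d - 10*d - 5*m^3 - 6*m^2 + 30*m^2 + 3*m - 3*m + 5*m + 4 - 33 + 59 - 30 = 10*d^3 + 23*d^2 - 5*d - 5*m^3 + m^2*(20*d + 24) + m*(-25*d^2 - 47*d + 5)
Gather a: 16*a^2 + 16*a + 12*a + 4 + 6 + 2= 16*a^2 + 28*a + 12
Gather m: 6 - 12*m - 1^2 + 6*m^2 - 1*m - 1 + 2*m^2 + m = 8*m^2 - 12*m + 4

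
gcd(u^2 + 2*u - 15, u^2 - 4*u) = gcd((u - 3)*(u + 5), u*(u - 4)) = 1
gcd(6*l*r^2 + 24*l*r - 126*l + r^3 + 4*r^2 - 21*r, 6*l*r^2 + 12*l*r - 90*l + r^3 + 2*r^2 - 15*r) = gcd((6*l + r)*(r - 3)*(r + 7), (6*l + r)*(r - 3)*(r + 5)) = 6*l*r - 18*l + r^2 - 3*r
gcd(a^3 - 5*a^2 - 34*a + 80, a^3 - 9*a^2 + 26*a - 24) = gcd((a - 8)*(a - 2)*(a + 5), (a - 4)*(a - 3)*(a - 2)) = a - 2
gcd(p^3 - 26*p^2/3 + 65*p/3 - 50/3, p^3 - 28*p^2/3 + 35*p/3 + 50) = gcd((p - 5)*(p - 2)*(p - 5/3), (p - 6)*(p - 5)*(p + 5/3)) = p - 5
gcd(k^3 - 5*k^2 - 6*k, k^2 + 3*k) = k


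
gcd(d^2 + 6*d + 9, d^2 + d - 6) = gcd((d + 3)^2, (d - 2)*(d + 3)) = d + 3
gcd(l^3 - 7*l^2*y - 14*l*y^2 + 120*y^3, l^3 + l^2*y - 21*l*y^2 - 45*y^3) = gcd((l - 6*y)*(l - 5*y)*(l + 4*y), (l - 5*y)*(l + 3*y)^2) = -l + 5*y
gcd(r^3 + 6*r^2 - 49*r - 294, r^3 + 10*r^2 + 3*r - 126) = r^2 + 13*r + 42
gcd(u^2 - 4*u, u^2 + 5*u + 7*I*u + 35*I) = 1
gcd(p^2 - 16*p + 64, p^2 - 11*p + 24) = p - 8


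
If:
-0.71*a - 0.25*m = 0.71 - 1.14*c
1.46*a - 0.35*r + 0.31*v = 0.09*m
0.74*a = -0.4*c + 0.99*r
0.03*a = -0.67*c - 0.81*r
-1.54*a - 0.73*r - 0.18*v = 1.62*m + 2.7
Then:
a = -0.24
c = 0.15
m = -1.45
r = -0.12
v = 0.59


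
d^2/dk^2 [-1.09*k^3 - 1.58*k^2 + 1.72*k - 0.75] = -6.54*k - 3.16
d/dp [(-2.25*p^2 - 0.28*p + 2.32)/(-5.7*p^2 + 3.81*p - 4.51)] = (-10.1685*p^2 + 46.743*p - 7.5764)/(32.49*p^4 - 43.434*p^3 + 65.9301*p^2 - 34.3662*p + 20.3401)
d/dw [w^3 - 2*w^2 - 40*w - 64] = 3*w^2 - 4*w - 40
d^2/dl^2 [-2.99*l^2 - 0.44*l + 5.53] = -5.98000000000000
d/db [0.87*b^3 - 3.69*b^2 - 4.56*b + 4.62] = 2.61*b^2 - 7.38*b - 4.56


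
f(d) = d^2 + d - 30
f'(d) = 2*d + 1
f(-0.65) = -30.23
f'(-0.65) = -0.30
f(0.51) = -29.23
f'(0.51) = 2.02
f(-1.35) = -29.53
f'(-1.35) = -1.70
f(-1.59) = -29.06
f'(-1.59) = -2.18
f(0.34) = -29.54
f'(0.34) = 1.68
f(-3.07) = -23.65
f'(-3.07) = -5.14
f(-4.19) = -16.63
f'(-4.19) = -7.38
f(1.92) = -24.39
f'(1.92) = 4.84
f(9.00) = 60.00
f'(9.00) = 19.00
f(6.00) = 12.00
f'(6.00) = 13.00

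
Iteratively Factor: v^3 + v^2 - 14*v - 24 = (v + 2)*(v^2 - v - 12) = (v - 4)*(v + 2)*(v + 3)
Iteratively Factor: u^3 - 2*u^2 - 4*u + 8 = (u + 2)*(u^2 - 4*u + 4) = (u - 2)*(u + 2)*(u - 2)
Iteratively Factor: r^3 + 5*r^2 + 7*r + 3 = (r + 3)*(r^2 + 2*r + 1) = (r + 1)*(r + 3)*(r + 1)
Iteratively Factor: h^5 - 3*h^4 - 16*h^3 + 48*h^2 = (h)*(h^4 - 3*h^3 - 16*h^2 + 48*h) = h^2*(h^3 - 3*h^2 - 16*h + 48) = h^2*(h - 3)*(h^2 - 16) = h^2*(h - 3)*(h + 4)*(h - 4)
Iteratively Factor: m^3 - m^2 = (m - 1)*(m^2) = m*(m - 1)*(m)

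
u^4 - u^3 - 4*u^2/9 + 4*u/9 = u*(u - 1)*(u - 2/3)*(u + 2/3)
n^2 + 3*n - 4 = (n - 1)*(n + 4)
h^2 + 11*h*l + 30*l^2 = (h + 5*l)*(h + 6*l)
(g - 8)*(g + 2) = g^2 - 6*g - 16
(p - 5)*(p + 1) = p^2 - 4*p - 5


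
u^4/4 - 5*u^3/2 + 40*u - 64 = (u/4 + 1)*(u - 8)*(u - 4)*(u - 2)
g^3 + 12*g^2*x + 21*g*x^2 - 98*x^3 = (g - 2*x)*(g + 7*x)^2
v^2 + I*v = v*(v + I)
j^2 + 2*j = j*(j + 2)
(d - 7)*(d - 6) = d^2 - 13*d + 42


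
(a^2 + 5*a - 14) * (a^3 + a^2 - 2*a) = a^5 + 6*a^4 - 11*a^3 - 24*a^2 + 28*a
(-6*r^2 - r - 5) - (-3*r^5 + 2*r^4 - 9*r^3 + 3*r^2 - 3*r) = 3*r^5 - 2*r^4 + 9*r^3 - 9*r^2 + 2*r - 5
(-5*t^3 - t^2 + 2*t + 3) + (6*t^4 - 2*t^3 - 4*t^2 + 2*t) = 6*t^4 - 7*t^3 - 5*t^2 + 4*t + 3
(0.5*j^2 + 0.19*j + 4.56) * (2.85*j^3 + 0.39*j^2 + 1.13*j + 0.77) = 1.425*j^5 + 0.7365*j^4 + 13.6351*j^3 + 2.3781*j^2 + 5.2991*j + 3.5112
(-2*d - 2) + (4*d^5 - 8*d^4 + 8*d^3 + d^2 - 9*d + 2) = 4*d^5 - 8*d^4 + 8*d^3 + d^2 - 11*d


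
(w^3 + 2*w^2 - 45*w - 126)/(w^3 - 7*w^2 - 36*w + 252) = (w + 3)/(w - 6)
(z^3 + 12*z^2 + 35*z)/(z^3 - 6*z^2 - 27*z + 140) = z*(z + 7)/(z^2 - 11*z + 28)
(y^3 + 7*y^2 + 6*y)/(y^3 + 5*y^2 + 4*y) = (y + 6)/(y + 4)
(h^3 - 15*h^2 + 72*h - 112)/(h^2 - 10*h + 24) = (h^2 - 11*h + 28)/(h - 6)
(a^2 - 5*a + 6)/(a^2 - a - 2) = (a - 3)/(a + 1)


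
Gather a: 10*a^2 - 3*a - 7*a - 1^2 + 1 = 10*a^2 - 10*a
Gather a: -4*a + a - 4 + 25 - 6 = 15 - 3*a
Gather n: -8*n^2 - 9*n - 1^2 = -8*n^2 - 9*n - 1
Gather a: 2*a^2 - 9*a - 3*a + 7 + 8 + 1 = 2*a^2 - 12*a + 16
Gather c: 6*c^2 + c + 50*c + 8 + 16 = 6*c^2 + 51*c + 24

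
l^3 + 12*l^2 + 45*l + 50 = (l + 2)*(l + 5)^2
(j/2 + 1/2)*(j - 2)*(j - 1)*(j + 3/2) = j^4/2 - j^3/4 - 2*j^2 + j/4 + 3/2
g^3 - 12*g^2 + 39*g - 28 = (g - 7)*(g - 4)*(g - 1)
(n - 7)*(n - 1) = n^2 - 8*n + 7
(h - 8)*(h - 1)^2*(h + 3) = h^4 - 7*h^3 - 13*h^2 + 43*h - 24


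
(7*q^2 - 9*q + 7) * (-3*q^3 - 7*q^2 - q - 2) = -21*q^5 - 22*q^4 + 35*q^3 - 54*q^2 + 11*q - 14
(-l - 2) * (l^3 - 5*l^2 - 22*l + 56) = -l^4 + 3*l^3 + 32*l^2 - 12*l - 112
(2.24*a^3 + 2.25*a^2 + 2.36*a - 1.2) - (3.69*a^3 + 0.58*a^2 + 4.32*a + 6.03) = -1.45*a^3 + 1.67*a^2 - 1.96*a - 7.23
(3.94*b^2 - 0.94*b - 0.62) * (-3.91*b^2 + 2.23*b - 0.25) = -15.4054*b^4 + 12.4616*b^3 - 0.657*b^2 - 1.1476*b + 0.155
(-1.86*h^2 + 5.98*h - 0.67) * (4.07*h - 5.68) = -7.5702*h^3 + 34.9034*h^2 - 36.6933*h + 3.8056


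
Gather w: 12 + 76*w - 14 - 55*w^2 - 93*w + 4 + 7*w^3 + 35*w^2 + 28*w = 7*w^3 - 20*w^2 + 11*w + 2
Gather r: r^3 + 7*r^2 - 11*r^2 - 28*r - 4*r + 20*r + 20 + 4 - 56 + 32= r^3 - 4*r^2 - 12*r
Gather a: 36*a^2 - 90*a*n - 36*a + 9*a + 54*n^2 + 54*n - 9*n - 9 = 36*a^2 + a*(-90*n - 27) + 54*n^2 + 45*n - 9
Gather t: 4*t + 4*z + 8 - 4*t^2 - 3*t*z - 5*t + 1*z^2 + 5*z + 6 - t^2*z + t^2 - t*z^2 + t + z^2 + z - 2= t^2*(-z - 3) + t*(-z^2 - 3*z) + 2*z^2 + 10*z + 12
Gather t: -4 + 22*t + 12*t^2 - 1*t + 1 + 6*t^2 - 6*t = 18*t^2 + 15*t - 3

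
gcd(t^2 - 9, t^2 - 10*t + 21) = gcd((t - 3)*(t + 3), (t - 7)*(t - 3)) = t - 3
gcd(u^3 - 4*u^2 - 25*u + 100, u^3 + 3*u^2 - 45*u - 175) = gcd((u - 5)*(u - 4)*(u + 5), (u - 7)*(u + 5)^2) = u + 5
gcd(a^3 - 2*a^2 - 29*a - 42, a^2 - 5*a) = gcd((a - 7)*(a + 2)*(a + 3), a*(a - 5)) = 1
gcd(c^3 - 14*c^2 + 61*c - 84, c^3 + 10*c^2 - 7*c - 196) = c - 4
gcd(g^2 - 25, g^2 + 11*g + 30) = g + 5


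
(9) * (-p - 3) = -9*p - 27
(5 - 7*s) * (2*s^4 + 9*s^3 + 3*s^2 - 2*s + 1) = -14*s^5 - 53*s^4 + 24*s^3 + 29*s^2 - 17*s + 5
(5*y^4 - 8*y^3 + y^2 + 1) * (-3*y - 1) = -15*y^5 + 19*y^4 + 5*y^3 - y^2 - 3*y - 1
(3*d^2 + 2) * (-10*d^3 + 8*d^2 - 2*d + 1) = -30*d^5 + 24*d^4 - 26*d^3 + 19*d^2 - 4*d + 2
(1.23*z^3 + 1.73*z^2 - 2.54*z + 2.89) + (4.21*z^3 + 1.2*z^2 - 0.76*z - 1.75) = 5.44*z^3 + 2.93*z^2 - 3.3*z + 1.14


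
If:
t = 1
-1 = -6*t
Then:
No Solution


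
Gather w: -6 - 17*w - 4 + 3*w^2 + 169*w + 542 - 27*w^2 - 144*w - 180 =-24*w^2 + 8*w + 352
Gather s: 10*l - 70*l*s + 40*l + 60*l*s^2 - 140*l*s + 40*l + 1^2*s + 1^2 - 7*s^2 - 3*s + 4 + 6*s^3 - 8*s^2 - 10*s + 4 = 90*l + 6*s^3 + s^2*(60*l - 15) + s*(-210*l - 12) + 9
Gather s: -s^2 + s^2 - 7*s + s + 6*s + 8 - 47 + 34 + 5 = 0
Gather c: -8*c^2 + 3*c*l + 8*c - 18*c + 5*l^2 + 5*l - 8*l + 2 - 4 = -8*c^2 + c*(3*l - 10) + 5*l^2 - 3*l - 2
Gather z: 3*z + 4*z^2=4*z^2 + 3*z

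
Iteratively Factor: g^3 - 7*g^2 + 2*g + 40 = (g + 2)*(g^2 - 9*g + 20) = (g - 4)*(g + 2)*(g - 5)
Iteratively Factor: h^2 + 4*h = (h)*(h + 4)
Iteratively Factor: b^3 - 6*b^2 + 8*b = (b - 4)*(b^2 - 2*b) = (b - 4)*(b - 2)*(b)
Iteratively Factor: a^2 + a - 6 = (a - 2)*(a + 3)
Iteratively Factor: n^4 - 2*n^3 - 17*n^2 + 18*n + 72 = (n - 3)*(n^3 + n^2 - 14*n - 24) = (n - 3)*(n + 3)*(n^2 - 2*n - 8) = (n - 3)*(n + 2)*(n + 3)*(n - 4)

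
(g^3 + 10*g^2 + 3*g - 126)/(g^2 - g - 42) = (g^2 + 4*g - 21)/(g - 7)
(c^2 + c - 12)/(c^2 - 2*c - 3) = (c + 4)/(c + 1)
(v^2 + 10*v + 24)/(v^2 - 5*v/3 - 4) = 3*(v^2 + 10*v + 24)/(3*v^2 - 5*v - 12)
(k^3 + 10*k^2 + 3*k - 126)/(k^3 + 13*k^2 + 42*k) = (k - 3)/k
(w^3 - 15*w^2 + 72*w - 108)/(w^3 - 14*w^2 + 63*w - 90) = (w - 6)/(w - 5)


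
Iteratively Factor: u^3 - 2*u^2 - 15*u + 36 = (u - 3)*(u^2 + u - 12) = (u - 3)^2*(u + 4)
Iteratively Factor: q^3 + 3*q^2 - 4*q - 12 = (q + 2)*(q^2 + q - 6) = (q - 2)*(q + 2)*(q + 3)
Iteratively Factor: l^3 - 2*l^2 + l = (l - 1)*(l^2 - l) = (l - 1)^2*(l)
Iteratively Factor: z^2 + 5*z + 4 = (z + 4)*(z + 1)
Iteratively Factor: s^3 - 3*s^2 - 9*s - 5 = (s + 1)*(s^2 - 4*s - 5) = (s + 1)^2*(s - 5)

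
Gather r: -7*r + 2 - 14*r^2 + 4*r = -14*r^2 - 3*r + 2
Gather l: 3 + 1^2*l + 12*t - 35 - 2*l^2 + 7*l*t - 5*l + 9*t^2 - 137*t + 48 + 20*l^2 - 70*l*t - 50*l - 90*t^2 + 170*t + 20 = 18*l^2 + l*(-63*t - 54) - 81*t^2 + 45*t + 36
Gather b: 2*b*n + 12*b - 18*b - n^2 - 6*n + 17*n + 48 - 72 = b*(2*n - 6) - n^2 + 11*n - 24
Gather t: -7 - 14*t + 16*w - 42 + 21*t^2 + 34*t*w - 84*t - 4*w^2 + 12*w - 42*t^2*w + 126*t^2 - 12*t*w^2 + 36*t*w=t^2*(147 - 42*w) + t*(-12*w^2 + 70*w - 98) - 4*w^2 + 28*w - 49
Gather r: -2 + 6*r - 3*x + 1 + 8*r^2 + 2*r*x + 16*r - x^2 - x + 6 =8*r^2 + r*(2*x + 22) - x^2 - 4*x + 5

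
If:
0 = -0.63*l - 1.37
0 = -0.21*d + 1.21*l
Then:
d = -12.53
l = -2.17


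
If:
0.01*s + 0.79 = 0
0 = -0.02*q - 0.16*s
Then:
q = 632.00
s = -79.00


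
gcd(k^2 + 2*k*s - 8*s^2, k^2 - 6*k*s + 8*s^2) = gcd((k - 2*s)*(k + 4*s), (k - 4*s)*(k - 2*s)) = -k + 2*s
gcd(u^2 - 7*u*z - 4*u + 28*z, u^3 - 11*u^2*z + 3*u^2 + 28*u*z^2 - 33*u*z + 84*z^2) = -u + 7*z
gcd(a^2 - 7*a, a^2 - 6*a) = a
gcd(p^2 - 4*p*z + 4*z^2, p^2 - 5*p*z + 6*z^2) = -p + 2*z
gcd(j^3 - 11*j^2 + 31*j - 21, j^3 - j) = j - 1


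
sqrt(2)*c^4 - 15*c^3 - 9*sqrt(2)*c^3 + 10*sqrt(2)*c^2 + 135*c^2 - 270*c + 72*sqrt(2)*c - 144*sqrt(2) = (c - 6)*(c - 3)*(c - 8*sqrt(2))*(sqrt(2)*c + 1)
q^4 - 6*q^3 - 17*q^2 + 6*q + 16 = (q - 8)*(q - 1)*(q + 1)*(q + 2)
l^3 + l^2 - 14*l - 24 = (l - 4)*(l + 2)*(l + 3)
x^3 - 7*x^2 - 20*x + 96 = (x - 8)*(x - 3)*(x + 4)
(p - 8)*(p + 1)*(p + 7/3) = p^3 - 14*p^2/3 - 73*p/3 - 56/3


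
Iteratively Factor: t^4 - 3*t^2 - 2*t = (t + 1)*(t^3 - t^2 - 2*t) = t*(t + 1)*(t^2 - t - 2) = t*(t + 1)^2*(t - 2)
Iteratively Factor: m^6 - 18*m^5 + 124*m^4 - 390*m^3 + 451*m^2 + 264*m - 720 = (m - 3)*(m^5 - 15*m^4 + 79*m^3 - 153*m^2 - 8*m + 240) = (m - 3)*(m + 1)*(m^4 - 16*m^3 + 95*m^2 - 248*m + 240) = (m - 4)*(m - 3)*(m + 1)*(m^3 - 12*m^2 + 47*m - 60) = (m - 4)*(m - 3)^2*(m + 1)*(m^2 - 9*m + 20) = (m - 4)^2*(m - 3)^2*(m + 1)*(m - 5)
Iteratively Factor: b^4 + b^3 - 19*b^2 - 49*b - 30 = (b + 1)*(b^3 - 19*b - 30) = (b + 1)*(b + 2)*(b^2 - 2*b - 15) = (b - 5)*(b + 1)*(b + 2)*(b + 3)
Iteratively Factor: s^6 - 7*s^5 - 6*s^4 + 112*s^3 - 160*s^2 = (s + 4)*(s^5 - 11*s^4 + 38*s^3 - 40*s^2) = s*(s + 4)*(s^4 - 11*s^3 + 38*s^2 - 40*s) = s^2*(s + 4)*(s^3 - 11*s^2 + 38*s - 40) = s^2*(s - 2)*(s + 4)*(s^2 - 9*s + 20) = s^2*(s - 5)*(s - 2)*(s + 4)*(s - 4)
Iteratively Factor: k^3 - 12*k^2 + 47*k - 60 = (k - 3)*(k^2 - 9*k + 20) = (k - 4)*(k - 3)*(k - 5)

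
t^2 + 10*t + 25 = (t + 5)^2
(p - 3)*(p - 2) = p^2 - 5*p + 6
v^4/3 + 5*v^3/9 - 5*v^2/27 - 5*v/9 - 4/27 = (v/3 + 1/3)*(v - 1)*(v + 1/3)*(v + 4/3)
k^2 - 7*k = k*(k - 7)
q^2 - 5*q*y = q*(q - 5*y)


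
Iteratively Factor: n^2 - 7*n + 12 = (n - 4)*(n - 3)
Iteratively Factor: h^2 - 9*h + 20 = (h - 4)*(h - 5)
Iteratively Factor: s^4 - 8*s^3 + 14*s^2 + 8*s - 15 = (s - 5)*(s^3 - 3*s^2 - s + 3) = (s - 5)*(s - 3)*(s^2 - 1) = (s - 5)*(s - 3)*(s + 1)*(s - 1)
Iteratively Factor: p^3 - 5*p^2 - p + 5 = (p + 1)*(p^2 - 6*p + 5) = (p - 5)*(p + 1)*(p - 1)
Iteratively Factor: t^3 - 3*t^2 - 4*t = (t - 4)*(t^2 + t) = (t - 4)*(t + 1)*(t)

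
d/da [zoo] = 0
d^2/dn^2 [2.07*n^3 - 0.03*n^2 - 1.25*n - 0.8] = 12.42*n - 0.06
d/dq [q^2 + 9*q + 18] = 2*q + 9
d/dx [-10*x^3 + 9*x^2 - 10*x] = -30*x^2 + 18*x - 10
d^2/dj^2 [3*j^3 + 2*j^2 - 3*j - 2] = 18*j + 4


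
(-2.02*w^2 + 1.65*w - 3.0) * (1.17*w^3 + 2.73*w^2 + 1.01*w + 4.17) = -2.3634*w^5 - 3.5841*w^4 - 1.0457*w^3 - 14.9469*w^2 + 3.8505*w - 12.51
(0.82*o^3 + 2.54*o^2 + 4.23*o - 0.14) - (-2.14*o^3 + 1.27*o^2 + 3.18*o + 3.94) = 2.96*o^3 + 1.27*o^2 + 1.05*o - 4.08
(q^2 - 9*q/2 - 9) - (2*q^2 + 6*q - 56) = -q^2 - 21*q/2 + 47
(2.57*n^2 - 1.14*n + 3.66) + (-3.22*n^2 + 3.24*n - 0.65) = -0.65*n^2 + 2.1*n + 3.01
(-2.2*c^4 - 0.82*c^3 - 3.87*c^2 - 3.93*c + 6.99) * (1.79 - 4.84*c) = 10.648*c^5 + 0.0307999999999988*c^4 + 17.263*c^3 + 12.0939*c^2 - 40.8663*c + 12.5121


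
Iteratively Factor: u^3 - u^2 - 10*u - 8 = (u - 4)*(u^2 + 3*u + 2) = (u - 4)*(u + 1)*(u + 2)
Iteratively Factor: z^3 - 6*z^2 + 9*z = (z)*(z^2 - 6*z + 9) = z*(z - 3)*(z - 3)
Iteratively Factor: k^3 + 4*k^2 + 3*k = (k)*(k^2 + 4*k + 3) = k*(k + 1)*(k + 3)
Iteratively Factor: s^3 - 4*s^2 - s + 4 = (s + 1)*(s^2 - 5*s + 4) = (s - 4)*(s + 1)*(s - 1)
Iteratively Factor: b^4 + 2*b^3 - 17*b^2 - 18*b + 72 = (b + 4)*(b^3 - 2*b^2 - 9*b + 18) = (b - 2)*(b + 4)*(b^2 - 9) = (b - 3)*(b - 2)*(b + 4)*(b + 3)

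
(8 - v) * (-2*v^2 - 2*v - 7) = 2*v^3 - 14*v^2 - 9*v - 56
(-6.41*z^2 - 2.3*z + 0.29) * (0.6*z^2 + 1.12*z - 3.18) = -3.846*z^4 - 8.5592*z^3 + 17.9818*z^2 + 7.6388*z - 0.9222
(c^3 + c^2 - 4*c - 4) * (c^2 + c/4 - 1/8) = c^5 + 5*c^4/4 - 31*c^3/8 - 41*c^2/8 - c/2 + 1/2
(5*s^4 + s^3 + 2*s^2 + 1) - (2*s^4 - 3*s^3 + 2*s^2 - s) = 3*s^4 + 4*s^3 + s + 1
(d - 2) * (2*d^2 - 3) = 2*d^3 - 4*d^2 - 3*d + 6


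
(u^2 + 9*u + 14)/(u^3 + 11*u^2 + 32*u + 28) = 1/(u + 2)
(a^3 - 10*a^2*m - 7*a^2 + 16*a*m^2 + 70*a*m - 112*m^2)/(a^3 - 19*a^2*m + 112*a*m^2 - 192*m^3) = (a^2 - 2*a*m - 7*a + 14*m)/(a^2 - 11*a*m + 24*m^2)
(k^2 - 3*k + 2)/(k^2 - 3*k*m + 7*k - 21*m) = (k^2 - 3*k + 2)/(k^2 - 3*k*m + 7*k - 21*m)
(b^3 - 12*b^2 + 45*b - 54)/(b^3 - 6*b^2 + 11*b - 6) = (b^2 - 9*b + 18)/(b^2 - 3*b + 2)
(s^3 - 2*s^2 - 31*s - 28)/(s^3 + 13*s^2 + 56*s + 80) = (s^2 - 6*s - 7)/(s^2 + 9*s + 20)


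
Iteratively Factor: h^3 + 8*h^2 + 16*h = (h + 4)*(h^2 + 4*h) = (h + 4)^2*(h)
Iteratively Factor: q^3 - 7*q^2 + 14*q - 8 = (q - 4)*(q^2 - 3*q + 2) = (q - 4)*(q - 2)*(q - 1)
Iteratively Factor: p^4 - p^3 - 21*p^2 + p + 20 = (p + 4)*(p^3 - 5*p^2 - p + 5) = (p - 1)*(p + 4)*(p^2 - 4*p - 5) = (p - 5)*(p - 1)*(p + 4)*(p + 1)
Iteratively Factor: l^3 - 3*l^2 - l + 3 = (l + 1)*(l^2 - 4*l + 3) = (l - 1)*(l + 1)*(l - 3)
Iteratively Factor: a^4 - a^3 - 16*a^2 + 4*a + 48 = (a + 3)*(a^3 - 4*a^2 - 4*a + 16) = (a + 2)*(a + 3)*(a^2 - 6*a + 8) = (a - 2)*(a + 2)*(a + 3)*(a - 4)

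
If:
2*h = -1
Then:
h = -1/2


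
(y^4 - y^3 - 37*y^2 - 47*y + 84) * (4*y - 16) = 4*y^5 - 20*y^4 - 132*y^3 + 404*y^2 + 1088*y - 1344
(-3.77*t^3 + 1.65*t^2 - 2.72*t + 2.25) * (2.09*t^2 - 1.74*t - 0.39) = -7.8793*t^5 + 10.0083*t^4 - 7.0855*t^3 + 8.7918*t^2 - 2.8542*t - 0.8775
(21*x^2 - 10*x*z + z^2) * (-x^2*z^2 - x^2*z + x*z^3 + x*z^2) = -21*x^4*z^2 - 21*x^4*z + 31*x^3*z^3 + 31*x^3*z^2 - 11*x^2*z^4 - 11*x^2*z^3 + x*z^5 + x*z^4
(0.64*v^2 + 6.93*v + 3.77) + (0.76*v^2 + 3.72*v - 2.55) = 1.4*v^2 + 10.65*v + 1.22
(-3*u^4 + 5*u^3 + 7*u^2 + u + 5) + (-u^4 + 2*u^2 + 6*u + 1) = -4*u^4 + 5*u^3 + 9*u^2 + 7*u + 6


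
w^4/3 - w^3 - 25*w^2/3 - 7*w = w*(w/3 + 1)*(w - 7)*(w + 1)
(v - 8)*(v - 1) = v^2 - 9*v + 8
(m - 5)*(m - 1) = m^2 - 6*m + 5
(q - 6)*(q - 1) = q^2 - 7*q + 6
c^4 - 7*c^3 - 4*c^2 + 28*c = c*(c - 7)*(c - 2)*(c + 2)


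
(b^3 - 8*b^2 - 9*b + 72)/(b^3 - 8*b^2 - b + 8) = (b^2 - 9)/(b^2 - 1)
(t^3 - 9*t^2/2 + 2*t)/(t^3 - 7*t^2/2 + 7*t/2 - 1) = t*(t - 4)/(t^2 - 3*t + 2)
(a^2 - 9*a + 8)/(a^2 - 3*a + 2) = (a - 8)/(a - 2)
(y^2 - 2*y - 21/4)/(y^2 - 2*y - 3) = (-y^2 + 2*y + 21/4)/(-y^2 + 2*y + 3)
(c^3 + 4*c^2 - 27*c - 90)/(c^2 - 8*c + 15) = (c^2 + 9*c + 18)/(c - 3)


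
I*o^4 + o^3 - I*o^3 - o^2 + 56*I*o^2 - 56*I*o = o*(o - 8*I)*(o + 7*I)*(I*o - I)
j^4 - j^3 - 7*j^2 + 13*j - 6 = (j - 2)*(j - 1)^2*(j + 3)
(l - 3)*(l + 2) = l^2 - l - 6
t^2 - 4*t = t*(t - 4)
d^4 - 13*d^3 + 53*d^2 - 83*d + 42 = (d - 7)*(d - 3)*(d - 2)*(d - 1)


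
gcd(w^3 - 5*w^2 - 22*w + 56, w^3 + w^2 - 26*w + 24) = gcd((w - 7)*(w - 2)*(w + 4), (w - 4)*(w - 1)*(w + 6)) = 1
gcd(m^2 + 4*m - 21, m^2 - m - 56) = m + 7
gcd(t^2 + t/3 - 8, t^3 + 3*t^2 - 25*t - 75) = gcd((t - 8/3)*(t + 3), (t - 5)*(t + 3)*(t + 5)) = t + 3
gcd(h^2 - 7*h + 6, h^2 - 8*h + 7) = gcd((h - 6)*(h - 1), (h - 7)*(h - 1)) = h - 1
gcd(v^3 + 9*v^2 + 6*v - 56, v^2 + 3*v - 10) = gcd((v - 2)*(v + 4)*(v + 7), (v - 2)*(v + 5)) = v - 2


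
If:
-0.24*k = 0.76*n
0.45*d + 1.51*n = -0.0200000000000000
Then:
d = -3.35555555555556*n - 0.0444444444444444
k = -3.16666666666667*n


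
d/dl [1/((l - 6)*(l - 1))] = (7 - 2*l)/(l^4 - 14*l^3 + 61*l^2 - 84*l + 36)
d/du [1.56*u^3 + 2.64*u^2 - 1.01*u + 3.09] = 4.68*u^2 + 5.28*u - 1.01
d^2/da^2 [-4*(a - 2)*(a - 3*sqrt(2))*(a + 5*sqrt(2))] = -24*a - 16*sqrt(2) + 16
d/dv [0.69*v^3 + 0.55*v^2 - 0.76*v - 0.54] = 2.07*v^2 + 1.1*v - 0.76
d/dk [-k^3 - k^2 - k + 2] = -3*k^2 - 2*k - 1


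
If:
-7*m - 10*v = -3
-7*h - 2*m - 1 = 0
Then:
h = 20*v/49 - 13/49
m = 3/7 - 10*v/7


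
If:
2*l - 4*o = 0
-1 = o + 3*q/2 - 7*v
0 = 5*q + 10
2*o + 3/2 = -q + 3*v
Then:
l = -5/11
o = -5/22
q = -2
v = -7/22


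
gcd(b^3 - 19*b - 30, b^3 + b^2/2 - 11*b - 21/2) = b + 3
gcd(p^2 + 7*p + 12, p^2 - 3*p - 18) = p + 3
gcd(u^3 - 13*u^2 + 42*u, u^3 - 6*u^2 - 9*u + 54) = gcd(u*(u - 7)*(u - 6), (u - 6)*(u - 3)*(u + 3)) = u - 6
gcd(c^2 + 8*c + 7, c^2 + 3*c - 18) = 1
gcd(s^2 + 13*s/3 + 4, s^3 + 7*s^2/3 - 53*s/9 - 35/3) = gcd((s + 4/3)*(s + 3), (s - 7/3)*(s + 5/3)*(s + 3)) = s + 3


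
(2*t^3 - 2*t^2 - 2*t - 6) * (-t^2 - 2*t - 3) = -2*t^5 - 2*t^4 + 16*t^2 + 18*t + 18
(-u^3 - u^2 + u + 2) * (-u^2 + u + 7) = u^5 - 9*u^3 - 8*u^2 + 9*u + 14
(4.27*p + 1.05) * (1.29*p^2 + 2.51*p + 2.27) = 5.5083*p^3 + 12.0722*p^2 + 12.3284*p + 2.3835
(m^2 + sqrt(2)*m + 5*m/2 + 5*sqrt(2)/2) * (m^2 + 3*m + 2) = m^4 + sqrt(2)*m^3 + 11*m^3/2 + 11*sqrt(2)*m^2/2 + 19*m^2/2 + 5*m + 19*sqrt(2)*m/2 + 5*sqrt(2)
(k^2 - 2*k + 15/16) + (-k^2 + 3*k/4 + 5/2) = 55/16 - 5*k/4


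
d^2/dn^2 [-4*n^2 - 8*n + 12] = -8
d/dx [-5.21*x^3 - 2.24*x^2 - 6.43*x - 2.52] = -15.63*x^2 - 4.48*x - 6.43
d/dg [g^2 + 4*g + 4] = 2*g + 4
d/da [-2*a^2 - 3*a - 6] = -4*a - 3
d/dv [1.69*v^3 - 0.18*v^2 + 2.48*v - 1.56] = 5.07*v^2 - 0.36*v + 2.48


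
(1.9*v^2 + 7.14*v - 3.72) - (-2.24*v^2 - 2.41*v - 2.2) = 4.14*v^2 + 9.55*v - 1.52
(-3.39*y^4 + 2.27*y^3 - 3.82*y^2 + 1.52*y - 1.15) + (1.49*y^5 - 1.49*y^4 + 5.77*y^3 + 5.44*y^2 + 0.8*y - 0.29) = 1.49*y^5 - 4.88*y^4 + 8.04*y^3 + 1.62*y^2 + 2.32*y - 1.44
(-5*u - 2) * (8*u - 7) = -40*u^2 + 19*u + 14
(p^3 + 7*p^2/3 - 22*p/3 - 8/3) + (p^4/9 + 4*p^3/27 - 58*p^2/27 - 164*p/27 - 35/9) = p^4/9 + 31*p^3/27 + 5*p^2/27 - 362*p/27 - 59/9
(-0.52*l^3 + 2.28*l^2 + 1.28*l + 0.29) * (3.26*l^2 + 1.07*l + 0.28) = -1.6952*l^5 + 6.8764*l^4 + 6.4668*l^3 + 2.9534*l^2 + 0.6687*l + 0.0812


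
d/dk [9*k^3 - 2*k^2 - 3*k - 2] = 27*k^2 - 4*k - 3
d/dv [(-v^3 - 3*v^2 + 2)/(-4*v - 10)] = (4*v^3 + 21*v^2 + 30*v + 4)/(2*(4*v^2 + 20*v + 25))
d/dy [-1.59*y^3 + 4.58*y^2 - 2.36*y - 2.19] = -4.77*y^2 + 9.16*y - 2.36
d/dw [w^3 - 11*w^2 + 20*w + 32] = 3*w^2 - 22*w + 20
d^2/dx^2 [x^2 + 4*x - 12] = 2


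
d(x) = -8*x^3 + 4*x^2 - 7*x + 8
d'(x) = -24*x^2 + 8*x - 7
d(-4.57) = 887.08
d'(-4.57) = -544.80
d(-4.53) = 865.47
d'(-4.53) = -535.74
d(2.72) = -142.44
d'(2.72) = -162.80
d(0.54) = 4.13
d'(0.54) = -9.68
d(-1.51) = 55.23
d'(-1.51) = -73.80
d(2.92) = -177.51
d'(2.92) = -188.27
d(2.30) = -84.28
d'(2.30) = -115.56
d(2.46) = -104.11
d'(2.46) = -132.56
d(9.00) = -5563.00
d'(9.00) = -1879.00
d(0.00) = 8.00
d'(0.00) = -7.00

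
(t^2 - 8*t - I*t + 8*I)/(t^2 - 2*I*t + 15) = (t^2 - 8*t - I*t + 8*I)/(t^2 - 2*I*t + 15)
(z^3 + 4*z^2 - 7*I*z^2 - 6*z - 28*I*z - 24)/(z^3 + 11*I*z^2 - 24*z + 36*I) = (z^2 + z*(4 - 6*I) - 24*I)/(z^2 + 12*I*z - 36)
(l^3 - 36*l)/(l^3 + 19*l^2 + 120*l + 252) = l*(l - 6)/(l^2 + 13*l + 42)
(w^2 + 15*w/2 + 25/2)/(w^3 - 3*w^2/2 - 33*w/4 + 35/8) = 4*(w + 5)/(4*w^2 - 16*w + 7)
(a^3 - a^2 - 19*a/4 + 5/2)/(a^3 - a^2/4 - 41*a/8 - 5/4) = 2*(2*a - 1)/(4*a + 1)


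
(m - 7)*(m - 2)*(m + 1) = m^3 - 8*m^2 + 5*m + 14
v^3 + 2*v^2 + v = v*(v + 1)^2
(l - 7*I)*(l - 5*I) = l^2 - 12*I*l - 35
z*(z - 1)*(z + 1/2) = z^3 - z^2/2 - z/2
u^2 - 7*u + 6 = (u - 6)*(u - 1)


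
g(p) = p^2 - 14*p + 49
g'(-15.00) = -44.00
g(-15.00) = 484.00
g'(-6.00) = -26.00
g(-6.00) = 169.00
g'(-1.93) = -17.86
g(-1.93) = 79.74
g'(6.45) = -1.10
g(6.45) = 0.30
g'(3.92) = -6.16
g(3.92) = 9.49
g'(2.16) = -9.68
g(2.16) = 23.43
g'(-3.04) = -20.08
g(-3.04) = 100.80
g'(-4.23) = -22.46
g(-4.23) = 126.11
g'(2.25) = -9.50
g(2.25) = 22.56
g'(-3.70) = -21.40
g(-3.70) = 114.49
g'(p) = 2*p - 14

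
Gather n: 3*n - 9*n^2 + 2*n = -9*n^2 + 5*n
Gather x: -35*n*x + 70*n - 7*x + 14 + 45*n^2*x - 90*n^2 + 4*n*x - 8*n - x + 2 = -90*n^2 + 62*n + x*(45*n^2 - 31*n - 8) + 16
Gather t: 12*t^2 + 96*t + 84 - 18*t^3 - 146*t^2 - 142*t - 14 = -18*t^3 - 134*t^2 - 46*t + 70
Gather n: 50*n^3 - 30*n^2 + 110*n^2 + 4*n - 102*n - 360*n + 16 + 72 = 50*n^3 + 80*n^2 - 458*n + 88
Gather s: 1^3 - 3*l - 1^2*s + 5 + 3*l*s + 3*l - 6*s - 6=s*(3*l - 7)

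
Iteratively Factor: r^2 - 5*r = (r - 5)*(r)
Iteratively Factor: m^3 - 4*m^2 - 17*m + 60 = (m - 5)*(m^2 + m - 12) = (m - 5)*(m + 4)*(m - 3)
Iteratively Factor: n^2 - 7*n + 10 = (n - 5)*(n - 2)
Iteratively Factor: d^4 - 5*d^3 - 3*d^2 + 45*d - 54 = (d - 2)*(d^3 - 3*d^2 - 9*d + 27) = (d - 3)*(d - 2)*(d^2 - 9) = (d - 3)*(d - 2)*(d + 3)*(d - 3)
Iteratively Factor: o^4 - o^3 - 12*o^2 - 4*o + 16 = (o + 2)*(o^3 - 3*o^2 - 6*o + 8) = (o - 4)*(o + 2)*(o^2 + o - 2) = (o - 4)*(o + 2)^2*(o - 1)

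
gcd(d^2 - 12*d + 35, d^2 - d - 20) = d - 5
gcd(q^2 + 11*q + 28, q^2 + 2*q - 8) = q + 4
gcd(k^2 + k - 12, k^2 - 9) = k - 3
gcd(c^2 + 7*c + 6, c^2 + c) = c + 1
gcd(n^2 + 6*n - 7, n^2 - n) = n - 1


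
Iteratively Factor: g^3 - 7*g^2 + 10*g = (g - 5)*(g^2 - 2*g) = g*(g - 5)*(g - 2)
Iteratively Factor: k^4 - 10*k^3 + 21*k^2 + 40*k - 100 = (k - 2)*(k^3 - 8*k^2 + 5*k + 50) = (k - 2)*(k + 2)*(k^2 - 10*k + 25) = (k - 5)*(k - 2)*(k + 2)*(k - 5)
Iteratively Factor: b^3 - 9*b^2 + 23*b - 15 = (b - 1)*(b^2 - 8*b + 15) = (b - 5)*(b - 1)*(b - 3)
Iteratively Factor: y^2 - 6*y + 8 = (y - 2)*(y - 4)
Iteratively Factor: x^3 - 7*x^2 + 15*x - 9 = (x - 3)*(x^2 - 4*x + 3) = (x - 3)^2*(x - 1)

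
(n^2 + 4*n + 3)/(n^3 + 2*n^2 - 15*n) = (n^2 + 4*n + 3)/(n*(n^2 + 2*n - 15))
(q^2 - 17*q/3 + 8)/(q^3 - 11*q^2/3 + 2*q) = (3*q - 8)/(q*(3*q - 2))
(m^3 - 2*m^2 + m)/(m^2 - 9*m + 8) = m*(m - 1)/(m - 8)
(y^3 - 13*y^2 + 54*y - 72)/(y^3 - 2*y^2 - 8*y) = (y^2 - 9*y + 18)/(y*(y + 2))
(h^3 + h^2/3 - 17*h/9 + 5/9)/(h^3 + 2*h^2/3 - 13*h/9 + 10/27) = 3*(h - 1)/(3*h - 2)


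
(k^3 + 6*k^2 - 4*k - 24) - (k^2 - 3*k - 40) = k^3 + 5*k^2 - k + 16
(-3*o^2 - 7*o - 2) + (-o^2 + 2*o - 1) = -4*o^2 - 5*o - 3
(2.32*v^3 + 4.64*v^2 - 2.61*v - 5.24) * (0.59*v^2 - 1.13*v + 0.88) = 1.3688*v^5 + 0.116*v^4 - 4.7415*v^3 + 3.9409*v^2 + 3.6244*v - 4.6112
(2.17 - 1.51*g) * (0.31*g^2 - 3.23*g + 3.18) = -0.4681*g^3 + 5.55*g^2 - 11.8109*g + 6.9006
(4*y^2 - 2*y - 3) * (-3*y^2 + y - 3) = -12*y^4 + 10*y^3 - 5*y^2 + 3*y + 9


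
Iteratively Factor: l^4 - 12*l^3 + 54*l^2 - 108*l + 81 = (l - 3)*(l^3 - 9*l^2 + 27*l - 27) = (l - 3)^2*(l^2 - 6*l + 9) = (l - 3)^3*(l - 3)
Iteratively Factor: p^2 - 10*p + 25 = (p - 5)*(p - 5)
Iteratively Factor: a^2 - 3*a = (a - 3)*(a)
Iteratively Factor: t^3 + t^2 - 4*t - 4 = (t + 2)*(t^2 - t - 2) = (t - 2)*(t + 2)*(t + 1)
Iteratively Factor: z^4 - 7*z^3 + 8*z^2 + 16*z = (z + 1)*(z^3 - 8*z^2 + 16*z) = (z - 4)*(z + 1)*(z^2 - 4*z) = z*(z - 4)*(z + 1)*(z - 4)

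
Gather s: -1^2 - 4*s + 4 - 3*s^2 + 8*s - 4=-3*s^2 + 4*s - 1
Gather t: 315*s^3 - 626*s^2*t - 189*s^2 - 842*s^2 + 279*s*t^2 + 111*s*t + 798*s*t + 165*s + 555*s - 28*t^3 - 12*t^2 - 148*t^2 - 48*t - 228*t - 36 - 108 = 315*s^3 - 1031*s^2 + 720*s - 28*t^3 + t^2*(279*s - 160) + t*(-626*s^2 + 909*s - 276) - 144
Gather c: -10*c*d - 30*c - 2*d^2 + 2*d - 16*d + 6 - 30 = c*(-10*d - 30) - 2*d^2 - 14*d - 24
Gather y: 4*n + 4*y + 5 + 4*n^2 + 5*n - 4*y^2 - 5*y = 4*n^2 + 9*n - 4*y^2 - y + 5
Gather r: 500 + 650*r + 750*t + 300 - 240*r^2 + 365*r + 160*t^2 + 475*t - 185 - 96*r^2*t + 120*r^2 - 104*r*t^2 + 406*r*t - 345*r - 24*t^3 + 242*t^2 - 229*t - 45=r^2*(-96*t - 120) + r*(-104*t^2 + 406*t + 670) - 24*t^3 + 402*t^2 + 996*t + 570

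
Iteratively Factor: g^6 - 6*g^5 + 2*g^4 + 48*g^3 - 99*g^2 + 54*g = (g - 2)*(g^5 - 4*g^4 - 6*g^3 + 36*g^2 - 27*g) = (g - 3)*(g - 2)*(g^4 - g^3 - 9*g^2 + 9*g) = (g - 3)*(g - 2)*(g + 3)*(g^3 - 4*g^2 + 3*g) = (g - 3)*(g - 2)*(g - 1)*(g + 3)*(g^2 - 3*g) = g*(g - 3)*(g - 2)*(g - 1)*(g + 3)*(g - 3)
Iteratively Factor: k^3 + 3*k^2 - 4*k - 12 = (k + 3)*(k^2 - 4) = (k - 2)*(k + 3)*(k + 2)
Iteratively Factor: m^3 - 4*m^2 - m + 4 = (m + 1)*(m^2 - 5*m + 4) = (m - 4)*(m + 1)*(m - 1)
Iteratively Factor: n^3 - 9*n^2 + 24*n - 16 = (n - 4)*(n^2 - 5*n + 4) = (n - 4)^2*(n - 1)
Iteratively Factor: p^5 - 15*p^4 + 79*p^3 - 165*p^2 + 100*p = (p - 4)*(p^4 - 11*p^3 + 35*p^2 - 25*p) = (p - 5)*(p - 4)*(p^3 - 6*p^2 + 5*p) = p*(p - 5)*(p - 4)*(p^2 - 6*p + 5) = p*(p - 5)*(p - 4)*(p - 1)*(p - 5)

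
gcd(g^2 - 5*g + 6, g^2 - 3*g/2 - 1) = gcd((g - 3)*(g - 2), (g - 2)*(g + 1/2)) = g - 2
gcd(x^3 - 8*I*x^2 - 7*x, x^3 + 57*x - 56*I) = x^2 - 8*I*x - 7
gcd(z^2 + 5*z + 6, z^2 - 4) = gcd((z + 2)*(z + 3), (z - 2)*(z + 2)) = z + 2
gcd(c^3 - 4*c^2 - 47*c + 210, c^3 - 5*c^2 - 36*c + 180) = c^2 - 11*c + 30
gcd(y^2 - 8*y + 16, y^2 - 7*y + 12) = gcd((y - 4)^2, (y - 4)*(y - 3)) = y - 4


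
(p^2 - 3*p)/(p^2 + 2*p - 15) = p/(p + 5)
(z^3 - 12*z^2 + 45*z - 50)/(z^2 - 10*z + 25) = z - 2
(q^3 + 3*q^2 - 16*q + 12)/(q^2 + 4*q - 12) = q - 1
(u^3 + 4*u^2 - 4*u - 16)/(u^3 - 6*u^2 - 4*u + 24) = (u + 4)/(u - 6)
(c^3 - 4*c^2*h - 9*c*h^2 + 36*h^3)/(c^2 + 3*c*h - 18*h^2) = (c^2 - c*h - 12*h^2)/(c + 6*h)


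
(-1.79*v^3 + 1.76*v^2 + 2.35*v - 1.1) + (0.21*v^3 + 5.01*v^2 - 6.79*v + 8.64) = -1.58*v^3 + 6.77*v^2 - 4.44*v + 7.54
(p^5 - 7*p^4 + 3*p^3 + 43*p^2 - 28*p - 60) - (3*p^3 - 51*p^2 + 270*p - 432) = p^5 - 7*p^4 + 94*p^2 - 298*p + 372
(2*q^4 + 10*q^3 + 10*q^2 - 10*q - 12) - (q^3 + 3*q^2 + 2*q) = 2*q^4 + 9*q^3 + 7*q^2 - 12*q - 12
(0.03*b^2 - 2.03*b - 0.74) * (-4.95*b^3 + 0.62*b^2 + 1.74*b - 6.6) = -0.1485*b^5 + 10.0671*b^4 + 2.4566*b^3 - 4.189*b^2 + 12.1104*b + 4.884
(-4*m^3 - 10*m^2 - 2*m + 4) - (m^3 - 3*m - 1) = -5*m^3 - 10*m^2 + m + 5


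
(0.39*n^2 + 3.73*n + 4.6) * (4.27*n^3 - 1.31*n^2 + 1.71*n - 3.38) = 1.6653*n^5 + 15.4162*n^4 + 15.4226*n^3 - 0.9659*n^2 - 4.7414*n - 15.548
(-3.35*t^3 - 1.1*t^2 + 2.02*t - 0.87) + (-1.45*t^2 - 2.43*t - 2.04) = -3.35*t^3 - 2.55*t^2 - 0.41*t - 2.91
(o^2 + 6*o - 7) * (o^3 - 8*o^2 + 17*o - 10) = o^5 - 2*o^4 - 38*o^3 + 148*o^2 - 179*o + 70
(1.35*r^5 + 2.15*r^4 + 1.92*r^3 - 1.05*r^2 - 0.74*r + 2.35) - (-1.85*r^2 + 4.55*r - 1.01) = 1.35*r^5 + 2.15*r^4 + 1.92*r^3 + 0.8*r^2 - 5.29*r + 3.36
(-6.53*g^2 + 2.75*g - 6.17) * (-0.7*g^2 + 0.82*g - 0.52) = 4.571*g^4 - 7.2796*g^3 + 9.9696*g^2 - 6.4894*g + 3.2084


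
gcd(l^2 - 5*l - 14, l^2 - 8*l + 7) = l - 7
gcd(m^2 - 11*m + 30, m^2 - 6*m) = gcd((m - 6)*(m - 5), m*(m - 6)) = m - 6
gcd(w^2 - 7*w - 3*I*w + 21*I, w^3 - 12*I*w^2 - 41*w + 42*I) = w - 3*I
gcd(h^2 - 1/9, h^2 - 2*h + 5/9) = h - 1/3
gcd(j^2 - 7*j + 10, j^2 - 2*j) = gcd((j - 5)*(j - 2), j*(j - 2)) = j - 2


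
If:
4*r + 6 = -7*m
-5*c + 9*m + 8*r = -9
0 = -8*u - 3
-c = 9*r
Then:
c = 81/335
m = -282/335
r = -9/335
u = -3/8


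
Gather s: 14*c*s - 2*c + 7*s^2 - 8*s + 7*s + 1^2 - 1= -2*c + 7*s^2 + s*(14*c - 1)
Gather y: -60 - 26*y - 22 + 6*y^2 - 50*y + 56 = 6*y^2 - 76*y - 26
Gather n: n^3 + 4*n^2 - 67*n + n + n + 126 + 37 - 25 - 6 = n^3 + 4*n^2 - 65*n + 132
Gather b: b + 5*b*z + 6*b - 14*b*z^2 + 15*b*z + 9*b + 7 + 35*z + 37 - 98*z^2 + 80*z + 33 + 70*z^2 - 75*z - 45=b*(-14*z^2 + 20*z + 16) - 28*z^2 + 40*z + 32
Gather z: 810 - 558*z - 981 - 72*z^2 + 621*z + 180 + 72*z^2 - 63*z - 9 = 0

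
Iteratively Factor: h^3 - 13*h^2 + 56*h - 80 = (h - 4)*(h^2 - 9*h + 20) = (h - 4)^2*(h - 5)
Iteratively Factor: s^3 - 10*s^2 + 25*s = (s)*(s^2 - 10*s + 25) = s*(s - 5)*(s - 5)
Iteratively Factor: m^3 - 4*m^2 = (m)*(m^2 - 4*m) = m*(m - 4)*(m)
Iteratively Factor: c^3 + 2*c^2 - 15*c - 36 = (c + 3)*(c^2 - c - 12) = (c + 3)^2*(c - 4)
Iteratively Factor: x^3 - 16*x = (x - 4)*(x^2 + 4*x) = x*(x - 4)*(x + 4)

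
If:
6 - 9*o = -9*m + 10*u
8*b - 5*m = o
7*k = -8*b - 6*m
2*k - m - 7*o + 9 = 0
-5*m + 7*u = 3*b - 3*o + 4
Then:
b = 5381/3090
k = -6869/1545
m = 2951/1030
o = -1217/3090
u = 3639/1030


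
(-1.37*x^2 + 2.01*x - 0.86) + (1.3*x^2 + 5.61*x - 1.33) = -0.0700000000000001*x^2 + 7.62*x - 2.19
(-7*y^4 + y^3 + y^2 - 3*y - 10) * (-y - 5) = 7*y^5 + 34*y^4 - 6*y^3 - 2*y^2 + 25*y + 50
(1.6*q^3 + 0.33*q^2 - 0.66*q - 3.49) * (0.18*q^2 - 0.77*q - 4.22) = 0.288*q^5 - 1.1726*q^4 - 7.1249*q^3 - 1.5126*q^2 + 5.4725*q + 14.7278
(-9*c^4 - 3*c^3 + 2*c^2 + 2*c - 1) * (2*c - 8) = -18*c^5 + 66*c^4 + 28*c^3 - 12*c^2 - 18*c + 8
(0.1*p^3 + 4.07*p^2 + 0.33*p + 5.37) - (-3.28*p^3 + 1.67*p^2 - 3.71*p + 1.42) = 3.38*p^3 + 2.4*p^2 + 4.04*p + 3.95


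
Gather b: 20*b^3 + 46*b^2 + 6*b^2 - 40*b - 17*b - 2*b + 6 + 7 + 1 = 20*b^3 + 52*b^2 - 59*b + 14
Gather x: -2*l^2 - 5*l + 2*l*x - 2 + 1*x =-2*l^2 - 5*l + x*(2*l + 1) - 2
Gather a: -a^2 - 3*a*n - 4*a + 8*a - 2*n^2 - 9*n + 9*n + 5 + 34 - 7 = -a^2 + a*(4 - 3*n) - 2*n^2 + 32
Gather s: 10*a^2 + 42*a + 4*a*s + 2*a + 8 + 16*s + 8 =10*a^2 + 44*a + s*(4*a + 16) + 16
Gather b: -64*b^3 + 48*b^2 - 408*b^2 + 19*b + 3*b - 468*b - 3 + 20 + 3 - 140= -64*b^3 - 360*b^2 - 446*b - 120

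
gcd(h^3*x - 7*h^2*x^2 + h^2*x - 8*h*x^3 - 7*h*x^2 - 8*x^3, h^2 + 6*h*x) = 1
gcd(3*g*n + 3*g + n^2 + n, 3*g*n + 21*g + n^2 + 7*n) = 3*g + n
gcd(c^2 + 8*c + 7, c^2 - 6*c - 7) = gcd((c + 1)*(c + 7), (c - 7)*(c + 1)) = c + 1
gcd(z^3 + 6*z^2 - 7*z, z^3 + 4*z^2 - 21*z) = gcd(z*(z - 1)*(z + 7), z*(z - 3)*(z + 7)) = z^2 + 7*z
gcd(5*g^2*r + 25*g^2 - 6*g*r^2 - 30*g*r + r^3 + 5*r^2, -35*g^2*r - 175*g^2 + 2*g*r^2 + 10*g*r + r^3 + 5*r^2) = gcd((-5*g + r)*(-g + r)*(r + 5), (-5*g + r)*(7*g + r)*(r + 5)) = -5*g*r - 25*g + r^2 + 5*r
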